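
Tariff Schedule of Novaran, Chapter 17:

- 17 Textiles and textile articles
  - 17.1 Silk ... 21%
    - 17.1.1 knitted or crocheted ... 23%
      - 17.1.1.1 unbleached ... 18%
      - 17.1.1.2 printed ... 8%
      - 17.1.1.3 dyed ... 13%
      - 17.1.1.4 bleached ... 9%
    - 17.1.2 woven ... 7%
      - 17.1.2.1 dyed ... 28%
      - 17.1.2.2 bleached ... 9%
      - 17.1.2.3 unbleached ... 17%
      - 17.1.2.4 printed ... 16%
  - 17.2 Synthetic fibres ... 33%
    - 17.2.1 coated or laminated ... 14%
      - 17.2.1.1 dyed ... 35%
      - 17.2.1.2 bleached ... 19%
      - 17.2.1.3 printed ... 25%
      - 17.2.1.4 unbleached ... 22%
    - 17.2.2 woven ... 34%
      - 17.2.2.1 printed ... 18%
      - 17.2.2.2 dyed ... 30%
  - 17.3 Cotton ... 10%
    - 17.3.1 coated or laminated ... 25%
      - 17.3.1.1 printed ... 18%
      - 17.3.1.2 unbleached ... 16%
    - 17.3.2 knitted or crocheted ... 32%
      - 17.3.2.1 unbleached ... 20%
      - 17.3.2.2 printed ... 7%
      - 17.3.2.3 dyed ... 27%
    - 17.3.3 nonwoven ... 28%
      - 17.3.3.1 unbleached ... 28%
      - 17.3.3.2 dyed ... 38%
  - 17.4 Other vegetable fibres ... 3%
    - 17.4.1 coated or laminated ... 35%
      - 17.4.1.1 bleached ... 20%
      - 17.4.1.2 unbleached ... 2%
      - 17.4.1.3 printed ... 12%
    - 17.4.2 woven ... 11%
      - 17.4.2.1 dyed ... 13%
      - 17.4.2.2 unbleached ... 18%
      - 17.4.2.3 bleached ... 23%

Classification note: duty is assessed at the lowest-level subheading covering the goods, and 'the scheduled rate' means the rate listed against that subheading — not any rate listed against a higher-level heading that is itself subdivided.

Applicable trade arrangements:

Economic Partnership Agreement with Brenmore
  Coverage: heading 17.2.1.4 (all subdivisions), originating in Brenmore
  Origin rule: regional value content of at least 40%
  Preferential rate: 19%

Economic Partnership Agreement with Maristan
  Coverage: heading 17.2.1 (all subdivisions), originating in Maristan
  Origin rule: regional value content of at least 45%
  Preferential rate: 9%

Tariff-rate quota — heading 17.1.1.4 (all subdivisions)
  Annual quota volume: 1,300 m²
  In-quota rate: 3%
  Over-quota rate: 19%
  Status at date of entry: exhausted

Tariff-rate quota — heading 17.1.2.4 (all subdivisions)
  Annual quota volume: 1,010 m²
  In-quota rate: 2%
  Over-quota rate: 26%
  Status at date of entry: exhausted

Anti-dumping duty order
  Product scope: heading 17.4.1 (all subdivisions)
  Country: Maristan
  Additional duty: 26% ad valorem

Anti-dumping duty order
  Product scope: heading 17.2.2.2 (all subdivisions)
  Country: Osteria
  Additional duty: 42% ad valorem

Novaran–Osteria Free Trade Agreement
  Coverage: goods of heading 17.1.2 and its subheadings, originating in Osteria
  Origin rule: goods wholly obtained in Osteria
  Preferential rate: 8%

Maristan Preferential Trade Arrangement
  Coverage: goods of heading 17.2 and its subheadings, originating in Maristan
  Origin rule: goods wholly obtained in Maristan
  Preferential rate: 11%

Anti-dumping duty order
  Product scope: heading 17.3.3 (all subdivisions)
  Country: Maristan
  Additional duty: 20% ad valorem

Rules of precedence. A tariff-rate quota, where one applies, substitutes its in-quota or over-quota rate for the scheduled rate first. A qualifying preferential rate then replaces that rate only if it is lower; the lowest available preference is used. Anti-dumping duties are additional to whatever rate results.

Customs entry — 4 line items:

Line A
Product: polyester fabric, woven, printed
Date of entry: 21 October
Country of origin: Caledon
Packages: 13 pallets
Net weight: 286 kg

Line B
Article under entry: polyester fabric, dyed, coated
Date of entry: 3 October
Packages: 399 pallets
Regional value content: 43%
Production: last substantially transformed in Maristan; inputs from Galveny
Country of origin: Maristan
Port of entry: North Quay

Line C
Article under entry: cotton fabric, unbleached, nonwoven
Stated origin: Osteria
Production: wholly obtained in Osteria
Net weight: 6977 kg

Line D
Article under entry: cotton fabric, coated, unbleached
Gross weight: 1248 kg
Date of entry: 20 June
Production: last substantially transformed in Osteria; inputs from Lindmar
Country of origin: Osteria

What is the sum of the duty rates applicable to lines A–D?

97%

Line A: polyester → 17.2; woven → 17.2.2; printed → 17.2.2.1. Scheduled 18%. No special measure applies. → 18%.
Line B: polyester → 17.2; coated → 17.2.1; dyed → 17.2.1.1. Scheduled 35%. Maristan agreement on 17.2.1: RVC < 45%; Maristan agreement on 17.2: not wholly obtained. → 35%.
Line C: cotton → 17.3; nonwoven → 17.3.3; unbleached → 17.3.3.1. Scheduled 28%. Osteria agreement on 17.1.2: 17.3.3.1 not covered. → 28%.
Line D: cotton → 17.3; coated → 17.3.1; unbleached → 17.3.1.2. Scheduled 16%. Osteria agreement on 17.1.2: 17.3.1.2 not covered. → 16%.
Sum: 18% + 35% + 28% + 16% = 97%.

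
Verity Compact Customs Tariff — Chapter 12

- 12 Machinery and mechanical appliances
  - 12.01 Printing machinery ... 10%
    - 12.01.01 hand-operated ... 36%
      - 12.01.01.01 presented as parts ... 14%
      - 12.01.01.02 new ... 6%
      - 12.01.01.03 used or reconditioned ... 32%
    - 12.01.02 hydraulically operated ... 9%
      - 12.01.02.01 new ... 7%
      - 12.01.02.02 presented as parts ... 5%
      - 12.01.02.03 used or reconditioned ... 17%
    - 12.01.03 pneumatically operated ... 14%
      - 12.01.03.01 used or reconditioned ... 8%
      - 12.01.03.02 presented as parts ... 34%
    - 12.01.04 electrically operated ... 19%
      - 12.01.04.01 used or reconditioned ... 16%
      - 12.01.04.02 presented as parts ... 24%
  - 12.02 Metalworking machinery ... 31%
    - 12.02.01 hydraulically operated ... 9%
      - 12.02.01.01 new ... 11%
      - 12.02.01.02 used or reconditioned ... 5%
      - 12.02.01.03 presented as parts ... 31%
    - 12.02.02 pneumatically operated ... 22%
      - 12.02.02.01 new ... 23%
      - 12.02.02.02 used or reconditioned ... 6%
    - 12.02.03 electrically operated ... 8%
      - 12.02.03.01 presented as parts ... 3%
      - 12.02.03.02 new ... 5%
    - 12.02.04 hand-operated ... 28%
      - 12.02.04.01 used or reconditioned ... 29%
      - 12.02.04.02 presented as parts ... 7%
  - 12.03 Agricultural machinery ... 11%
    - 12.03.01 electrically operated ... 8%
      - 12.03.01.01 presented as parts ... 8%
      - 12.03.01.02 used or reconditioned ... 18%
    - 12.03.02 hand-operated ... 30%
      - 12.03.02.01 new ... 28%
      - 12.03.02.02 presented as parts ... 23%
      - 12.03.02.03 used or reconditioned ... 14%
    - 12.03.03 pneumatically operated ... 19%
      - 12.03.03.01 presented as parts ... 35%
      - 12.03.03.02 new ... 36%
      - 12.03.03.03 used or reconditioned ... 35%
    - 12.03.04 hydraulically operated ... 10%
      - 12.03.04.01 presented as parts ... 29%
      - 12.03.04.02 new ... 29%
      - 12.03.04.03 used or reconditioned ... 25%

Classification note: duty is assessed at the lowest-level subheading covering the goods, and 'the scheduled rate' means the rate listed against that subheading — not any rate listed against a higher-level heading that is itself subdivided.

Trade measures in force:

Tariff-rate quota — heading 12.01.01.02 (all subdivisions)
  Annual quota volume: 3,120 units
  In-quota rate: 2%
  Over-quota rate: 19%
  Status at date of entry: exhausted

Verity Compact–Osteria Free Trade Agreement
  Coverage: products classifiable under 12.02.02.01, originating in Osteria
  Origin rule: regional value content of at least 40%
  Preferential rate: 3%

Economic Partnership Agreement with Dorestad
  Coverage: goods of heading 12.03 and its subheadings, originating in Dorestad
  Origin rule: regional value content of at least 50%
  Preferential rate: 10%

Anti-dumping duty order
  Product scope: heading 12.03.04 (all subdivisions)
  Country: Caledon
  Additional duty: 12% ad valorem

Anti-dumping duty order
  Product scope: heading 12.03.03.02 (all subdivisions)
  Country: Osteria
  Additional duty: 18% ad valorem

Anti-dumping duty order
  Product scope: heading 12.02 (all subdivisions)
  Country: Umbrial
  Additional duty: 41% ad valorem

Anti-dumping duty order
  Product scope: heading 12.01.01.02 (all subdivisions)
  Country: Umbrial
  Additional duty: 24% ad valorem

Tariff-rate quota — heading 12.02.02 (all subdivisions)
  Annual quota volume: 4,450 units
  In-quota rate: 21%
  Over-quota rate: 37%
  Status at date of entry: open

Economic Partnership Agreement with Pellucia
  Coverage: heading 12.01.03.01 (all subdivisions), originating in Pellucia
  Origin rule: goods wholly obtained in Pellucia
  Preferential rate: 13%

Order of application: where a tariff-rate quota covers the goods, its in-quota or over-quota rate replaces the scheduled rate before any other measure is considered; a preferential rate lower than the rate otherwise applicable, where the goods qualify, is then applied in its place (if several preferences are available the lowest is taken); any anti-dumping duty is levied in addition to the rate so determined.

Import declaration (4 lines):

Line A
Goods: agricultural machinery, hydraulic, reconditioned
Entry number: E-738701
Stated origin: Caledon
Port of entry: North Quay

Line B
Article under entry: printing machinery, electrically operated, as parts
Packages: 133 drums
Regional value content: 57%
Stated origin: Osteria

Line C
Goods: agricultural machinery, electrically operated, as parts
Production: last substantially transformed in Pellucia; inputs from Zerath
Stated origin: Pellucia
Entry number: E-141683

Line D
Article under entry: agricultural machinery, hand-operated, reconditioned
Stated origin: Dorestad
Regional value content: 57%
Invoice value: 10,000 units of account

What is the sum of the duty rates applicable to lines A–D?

79%

Line A: agricultural → 12.03; hydraulic → 12.03.04; reconditioned → 12.03.04.03. Scheduled 25%. anti-dumping (Caledon, 12.03.04): +12%; total 25% + 12% = 37%. → 37%.
Line B: printing → 12.01; electrically operated → 12.01.04; as parts → 12.01.04.02. Scheduled 24%. Osteria agreement on 12.02.02.01: 12.01.04.02 not covered. → 24%.
Line C: agricultural → 12.03; electrically operated → 12.03.01; as parts → 12.03.01.01. Scheduled 8%. Pellucia agreement on 12.01.03.01: 12.03.01.01 not covered. → 8%.
Line D: agricultural → 12.03; hand-operated → 12.03.02; reconditioned → 12.03.02.03. Scheduled 14%. Dorestad agreement on 12.03: RVC ≥ 50% → 10% available; preferential 10%. → 10%.
Sum: 37% + 24% + 8% + 10% = 79%.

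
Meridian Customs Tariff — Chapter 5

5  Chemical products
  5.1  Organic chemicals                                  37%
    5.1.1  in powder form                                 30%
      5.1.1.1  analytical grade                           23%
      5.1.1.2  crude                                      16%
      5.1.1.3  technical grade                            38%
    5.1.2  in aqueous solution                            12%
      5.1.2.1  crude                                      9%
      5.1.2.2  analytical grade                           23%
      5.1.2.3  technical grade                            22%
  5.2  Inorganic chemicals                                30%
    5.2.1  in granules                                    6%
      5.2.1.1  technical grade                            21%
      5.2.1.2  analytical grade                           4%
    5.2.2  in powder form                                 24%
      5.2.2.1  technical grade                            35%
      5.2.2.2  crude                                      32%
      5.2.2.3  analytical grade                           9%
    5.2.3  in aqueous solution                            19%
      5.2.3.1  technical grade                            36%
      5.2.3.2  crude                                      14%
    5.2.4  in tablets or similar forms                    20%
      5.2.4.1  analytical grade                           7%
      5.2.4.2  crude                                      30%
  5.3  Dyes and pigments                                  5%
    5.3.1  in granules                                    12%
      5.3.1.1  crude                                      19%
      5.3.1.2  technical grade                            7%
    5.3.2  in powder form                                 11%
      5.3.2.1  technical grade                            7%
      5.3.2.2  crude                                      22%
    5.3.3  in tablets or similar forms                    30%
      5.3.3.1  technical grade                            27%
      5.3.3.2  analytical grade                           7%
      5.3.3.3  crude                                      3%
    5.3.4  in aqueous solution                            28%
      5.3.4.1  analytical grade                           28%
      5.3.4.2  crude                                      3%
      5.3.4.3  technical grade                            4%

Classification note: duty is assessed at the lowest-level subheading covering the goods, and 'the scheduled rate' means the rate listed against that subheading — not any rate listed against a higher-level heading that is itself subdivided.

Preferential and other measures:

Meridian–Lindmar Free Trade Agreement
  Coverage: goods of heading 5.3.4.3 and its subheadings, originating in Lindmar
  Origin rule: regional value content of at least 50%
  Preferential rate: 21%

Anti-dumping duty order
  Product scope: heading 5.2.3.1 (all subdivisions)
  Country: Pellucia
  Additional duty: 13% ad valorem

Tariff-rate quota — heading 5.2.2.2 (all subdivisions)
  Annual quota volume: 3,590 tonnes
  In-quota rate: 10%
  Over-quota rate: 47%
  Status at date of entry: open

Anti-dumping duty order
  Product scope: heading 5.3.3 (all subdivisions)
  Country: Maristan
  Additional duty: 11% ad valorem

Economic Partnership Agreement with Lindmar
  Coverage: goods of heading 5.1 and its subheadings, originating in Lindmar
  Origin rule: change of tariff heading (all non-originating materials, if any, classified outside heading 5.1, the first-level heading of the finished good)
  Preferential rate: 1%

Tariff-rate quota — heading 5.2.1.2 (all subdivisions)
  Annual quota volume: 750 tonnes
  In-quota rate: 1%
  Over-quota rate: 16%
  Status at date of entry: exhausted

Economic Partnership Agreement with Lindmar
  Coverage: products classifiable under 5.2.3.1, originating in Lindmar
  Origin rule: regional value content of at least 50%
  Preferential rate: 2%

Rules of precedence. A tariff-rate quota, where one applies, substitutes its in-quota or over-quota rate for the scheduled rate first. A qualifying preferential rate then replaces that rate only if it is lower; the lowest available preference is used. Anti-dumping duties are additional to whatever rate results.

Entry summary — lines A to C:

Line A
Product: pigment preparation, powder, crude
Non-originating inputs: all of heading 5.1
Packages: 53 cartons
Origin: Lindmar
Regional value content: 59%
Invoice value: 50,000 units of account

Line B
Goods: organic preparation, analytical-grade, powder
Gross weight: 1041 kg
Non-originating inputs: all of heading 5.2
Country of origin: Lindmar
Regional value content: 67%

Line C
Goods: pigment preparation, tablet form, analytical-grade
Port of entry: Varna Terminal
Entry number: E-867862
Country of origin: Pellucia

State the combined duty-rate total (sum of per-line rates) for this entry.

Line A: pigment → 5.3; powder → 5.3.2; crude → 5.3.2.2. Scheduled 22%. Lindmar agreement on 5.3.4.3: 5.3.2.2 not covered; Lindmar agreement on 5.1: 5.3.2.2 not covered; Lindmar agreement on 5.2.3.1: 5.3.2.2 not covered. → 22%.
Line B: organic → 5.1; powder → 5.1.1; analytical-grade → 5.1.1.1. Scheduled 23%. Lindmar agreement on 5.3.4.3: 5.1.1.1 not covered; Lindmar agreement on 5.1: CTH met → 1% available; Lindmar agreement on 5.2.3.1: 5.1.1.1 not covered; preferential 1%. → 1%.
Line C: pigment → 5.3; tablet form → 5.3.3; analytical-grade → 5.3.3.2. Scheduled 7%. No special measure applies. → 7%.
Sum: 22% + 1% + 7% = 30%.

30%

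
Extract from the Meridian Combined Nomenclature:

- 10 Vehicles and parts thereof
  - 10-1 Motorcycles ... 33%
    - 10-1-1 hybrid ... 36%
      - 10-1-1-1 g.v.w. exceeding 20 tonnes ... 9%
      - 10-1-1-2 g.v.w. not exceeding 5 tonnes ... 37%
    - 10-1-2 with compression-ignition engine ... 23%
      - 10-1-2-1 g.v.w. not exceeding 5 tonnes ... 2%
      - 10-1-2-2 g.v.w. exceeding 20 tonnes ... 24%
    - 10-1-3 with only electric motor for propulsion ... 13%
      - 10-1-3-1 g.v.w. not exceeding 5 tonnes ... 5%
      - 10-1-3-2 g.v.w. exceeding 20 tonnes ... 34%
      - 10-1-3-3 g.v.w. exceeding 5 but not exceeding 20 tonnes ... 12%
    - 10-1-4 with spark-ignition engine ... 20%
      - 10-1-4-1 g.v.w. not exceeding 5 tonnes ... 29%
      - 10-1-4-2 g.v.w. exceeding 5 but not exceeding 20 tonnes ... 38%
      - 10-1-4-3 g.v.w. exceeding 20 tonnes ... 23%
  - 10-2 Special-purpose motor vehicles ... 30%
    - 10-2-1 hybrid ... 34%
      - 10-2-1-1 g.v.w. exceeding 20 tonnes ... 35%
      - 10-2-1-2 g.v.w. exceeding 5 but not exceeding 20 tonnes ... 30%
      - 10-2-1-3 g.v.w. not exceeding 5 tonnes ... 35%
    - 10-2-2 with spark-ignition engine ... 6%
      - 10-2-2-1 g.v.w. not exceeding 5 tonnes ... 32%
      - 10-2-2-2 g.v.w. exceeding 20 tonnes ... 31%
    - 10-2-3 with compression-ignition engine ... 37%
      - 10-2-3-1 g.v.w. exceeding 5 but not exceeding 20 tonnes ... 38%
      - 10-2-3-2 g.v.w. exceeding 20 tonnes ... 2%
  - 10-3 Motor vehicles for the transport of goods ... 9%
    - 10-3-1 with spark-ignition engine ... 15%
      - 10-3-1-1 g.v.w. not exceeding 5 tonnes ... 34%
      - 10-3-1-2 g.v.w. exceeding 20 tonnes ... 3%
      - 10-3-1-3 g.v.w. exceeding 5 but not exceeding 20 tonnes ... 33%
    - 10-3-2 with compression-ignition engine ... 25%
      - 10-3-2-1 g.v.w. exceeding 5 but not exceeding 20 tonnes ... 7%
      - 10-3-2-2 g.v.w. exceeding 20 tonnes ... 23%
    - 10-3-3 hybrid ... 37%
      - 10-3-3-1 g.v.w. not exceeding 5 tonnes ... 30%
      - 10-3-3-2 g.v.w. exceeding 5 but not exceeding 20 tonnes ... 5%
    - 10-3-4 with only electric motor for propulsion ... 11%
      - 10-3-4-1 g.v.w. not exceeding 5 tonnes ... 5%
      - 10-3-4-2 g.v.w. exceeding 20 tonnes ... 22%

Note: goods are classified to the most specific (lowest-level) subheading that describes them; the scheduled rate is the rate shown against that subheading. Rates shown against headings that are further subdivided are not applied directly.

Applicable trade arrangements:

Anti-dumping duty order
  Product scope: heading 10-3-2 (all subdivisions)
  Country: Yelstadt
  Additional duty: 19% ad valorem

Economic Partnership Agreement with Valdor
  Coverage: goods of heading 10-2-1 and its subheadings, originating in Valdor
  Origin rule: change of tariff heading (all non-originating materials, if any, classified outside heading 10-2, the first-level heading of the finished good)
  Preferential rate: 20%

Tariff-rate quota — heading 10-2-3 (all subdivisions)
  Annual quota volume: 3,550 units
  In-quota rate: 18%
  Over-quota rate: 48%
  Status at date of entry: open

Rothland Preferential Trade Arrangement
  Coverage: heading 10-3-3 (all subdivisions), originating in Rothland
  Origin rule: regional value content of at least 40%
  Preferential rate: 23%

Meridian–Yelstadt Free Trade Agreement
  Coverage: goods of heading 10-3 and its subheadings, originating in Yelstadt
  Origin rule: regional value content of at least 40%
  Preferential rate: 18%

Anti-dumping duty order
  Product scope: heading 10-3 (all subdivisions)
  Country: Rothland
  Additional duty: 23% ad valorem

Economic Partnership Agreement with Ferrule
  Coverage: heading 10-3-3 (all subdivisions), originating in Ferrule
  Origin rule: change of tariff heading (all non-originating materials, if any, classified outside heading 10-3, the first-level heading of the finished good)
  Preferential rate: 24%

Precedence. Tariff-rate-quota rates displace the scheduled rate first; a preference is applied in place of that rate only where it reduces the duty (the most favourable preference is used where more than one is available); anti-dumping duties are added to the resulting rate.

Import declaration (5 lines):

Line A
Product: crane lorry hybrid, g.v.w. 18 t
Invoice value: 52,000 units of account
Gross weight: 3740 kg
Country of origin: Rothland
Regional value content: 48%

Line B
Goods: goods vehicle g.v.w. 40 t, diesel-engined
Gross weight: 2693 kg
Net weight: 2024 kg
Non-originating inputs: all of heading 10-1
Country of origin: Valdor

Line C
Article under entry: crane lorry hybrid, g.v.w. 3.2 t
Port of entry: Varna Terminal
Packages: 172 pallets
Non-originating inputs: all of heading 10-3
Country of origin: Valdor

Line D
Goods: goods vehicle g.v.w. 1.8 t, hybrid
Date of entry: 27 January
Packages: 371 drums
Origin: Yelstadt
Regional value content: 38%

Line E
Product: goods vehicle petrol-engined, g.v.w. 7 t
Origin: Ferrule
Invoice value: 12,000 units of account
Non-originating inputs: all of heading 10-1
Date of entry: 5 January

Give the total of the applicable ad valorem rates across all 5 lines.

136%

Line A: crane lorry → 10-2; hybrid → 10-2-1; g.v.w. 18 t → 10-2-1-2. Scheduled 30%. Rothland agreement on 10-3-3: 10-2-1-2 not covered. → 30%.
Line B: goods vehicle → 10-3; diesel-engined → 10-3-2; g.v.w. 40 t → 10-3-2-2. Scheduled 23%. Valdor agreement on 10-2-1: 10-3-2-2 not covered. → 23%.
Line C: crane lorry → 10-2; hybrid → 10-2-1; g.v.w. 3.2 t → 10-2-1-3. Scheduled 35%. Valdor agreement on 10-2-1: CTH met → 20% available; preferential 20%. → 20%.
Line D: goods vehicle → 10-3; hybrid → 10-3-3; g.v.w. 1.8 t → 10-3-3-1. Scheduled 30%. Yelstadt agreement on 10-3: RVC < 40%. → 30%.
Line E: goods vehicle → 10-3; petrol-engined → 10-3-1; g.v.w. 7 t → 10-3-1-3. Scheduled 33%. Ferrule agreement on 10-3-3: 10-3-1-3 not covered. → 33%.
Sum: 30% + 23% + 20% + 30% + 33% = 136%.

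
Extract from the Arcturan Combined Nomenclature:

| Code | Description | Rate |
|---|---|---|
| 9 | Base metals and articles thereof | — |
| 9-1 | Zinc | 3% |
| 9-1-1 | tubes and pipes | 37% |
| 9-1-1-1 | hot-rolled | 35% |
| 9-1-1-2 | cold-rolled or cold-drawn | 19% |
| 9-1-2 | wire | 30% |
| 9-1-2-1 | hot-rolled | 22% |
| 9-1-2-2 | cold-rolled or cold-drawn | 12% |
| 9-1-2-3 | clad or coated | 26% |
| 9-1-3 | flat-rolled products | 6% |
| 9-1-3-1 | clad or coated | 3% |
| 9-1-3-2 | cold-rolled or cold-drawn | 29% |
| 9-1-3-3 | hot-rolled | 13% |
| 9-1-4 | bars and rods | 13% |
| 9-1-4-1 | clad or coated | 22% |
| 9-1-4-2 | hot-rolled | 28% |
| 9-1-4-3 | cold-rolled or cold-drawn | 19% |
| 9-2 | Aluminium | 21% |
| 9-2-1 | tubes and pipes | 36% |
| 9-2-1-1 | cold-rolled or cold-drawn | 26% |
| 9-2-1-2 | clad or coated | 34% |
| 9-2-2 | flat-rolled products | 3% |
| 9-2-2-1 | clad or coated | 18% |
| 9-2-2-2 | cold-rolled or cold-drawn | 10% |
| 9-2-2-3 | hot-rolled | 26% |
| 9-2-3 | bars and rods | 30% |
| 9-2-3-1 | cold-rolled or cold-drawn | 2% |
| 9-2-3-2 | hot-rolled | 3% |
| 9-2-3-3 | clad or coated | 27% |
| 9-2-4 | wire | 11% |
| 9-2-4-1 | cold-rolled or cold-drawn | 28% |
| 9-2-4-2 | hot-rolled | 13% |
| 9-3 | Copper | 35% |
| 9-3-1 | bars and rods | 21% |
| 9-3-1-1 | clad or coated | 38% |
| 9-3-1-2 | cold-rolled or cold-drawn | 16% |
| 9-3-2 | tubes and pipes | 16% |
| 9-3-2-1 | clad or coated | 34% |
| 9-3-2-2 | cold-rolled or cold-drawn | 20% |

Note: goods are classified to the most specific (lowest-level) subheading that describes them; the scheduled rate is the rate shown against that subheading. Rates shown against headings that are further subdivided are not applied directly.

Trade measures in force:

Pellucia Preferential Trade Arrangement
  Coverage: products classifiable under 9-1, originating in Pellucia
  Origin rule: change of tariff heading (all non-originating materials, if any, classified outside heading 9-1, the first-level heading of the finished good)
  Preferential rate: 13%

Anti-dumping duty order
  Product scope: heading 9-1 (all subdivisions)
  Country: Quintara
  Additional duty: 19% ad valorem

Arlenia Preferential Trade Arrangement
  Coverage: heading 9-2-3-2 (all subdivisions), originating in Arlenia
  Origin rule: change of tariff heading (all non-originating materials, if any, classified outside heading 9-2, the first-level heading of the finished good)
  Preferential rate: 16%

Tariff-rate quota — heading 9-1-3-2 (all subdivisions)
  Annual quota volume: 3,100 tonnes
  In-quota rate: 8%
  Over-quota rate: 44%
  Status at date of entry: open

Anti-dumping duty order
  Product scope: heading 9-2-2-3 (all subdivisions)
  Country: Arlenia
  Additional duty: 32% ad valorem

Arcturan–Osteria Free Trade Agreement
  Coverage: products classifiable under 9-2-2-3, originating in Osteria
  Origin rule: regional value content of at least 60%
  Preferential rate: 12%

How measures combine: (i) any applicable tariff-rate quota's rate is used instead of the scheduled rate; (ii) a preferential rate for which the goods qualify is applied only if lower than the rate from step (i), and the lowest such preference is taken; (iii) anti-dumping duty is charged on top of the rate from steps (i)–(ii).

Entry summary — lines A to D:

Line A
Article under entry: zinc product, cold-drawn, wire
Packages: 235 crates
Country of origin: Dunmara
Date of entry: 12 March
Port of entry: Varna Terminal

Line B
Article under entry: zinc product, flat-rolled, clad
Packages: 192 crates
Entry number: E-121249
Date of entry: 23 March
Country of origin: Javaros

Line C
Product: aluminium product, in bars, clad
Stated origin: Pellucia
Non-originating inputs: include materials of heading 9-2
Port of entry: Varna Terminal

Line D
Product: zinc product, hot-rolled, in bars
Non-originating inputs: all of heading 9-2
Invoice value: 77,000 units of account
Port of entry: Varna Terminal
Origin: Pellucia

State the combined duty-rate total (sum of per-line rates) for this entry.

Line A: zinc → 9-1; wire → 9-1-2; cold-drawn → 9-1-2-2. Scheduled 12%. No special measure applies. → 12%.
Line B: zinc → 9-1; flat-rolled → 9-1-3; clad → 9-1-3-1. Scheduled 3%. No special measure applies. → 3%.
Line C: aluminium → 9-2; in bars → 9-2-3; clad → 9-2-3-3. Scheduled 27%. Pellucia agreement on 9-1: 9-2-3-3 not covered. → 27%.
Line D: zinc → 9-1; in bars → 9-1-4; hot-rolled → 9-1-4-2. Scheduled 28%. Pellucia agreement on 9-1: CTH met → 13% available; preferential 13%. → 13%.
Sum: 12% + 3% + 27% + 13% = 55%.

55%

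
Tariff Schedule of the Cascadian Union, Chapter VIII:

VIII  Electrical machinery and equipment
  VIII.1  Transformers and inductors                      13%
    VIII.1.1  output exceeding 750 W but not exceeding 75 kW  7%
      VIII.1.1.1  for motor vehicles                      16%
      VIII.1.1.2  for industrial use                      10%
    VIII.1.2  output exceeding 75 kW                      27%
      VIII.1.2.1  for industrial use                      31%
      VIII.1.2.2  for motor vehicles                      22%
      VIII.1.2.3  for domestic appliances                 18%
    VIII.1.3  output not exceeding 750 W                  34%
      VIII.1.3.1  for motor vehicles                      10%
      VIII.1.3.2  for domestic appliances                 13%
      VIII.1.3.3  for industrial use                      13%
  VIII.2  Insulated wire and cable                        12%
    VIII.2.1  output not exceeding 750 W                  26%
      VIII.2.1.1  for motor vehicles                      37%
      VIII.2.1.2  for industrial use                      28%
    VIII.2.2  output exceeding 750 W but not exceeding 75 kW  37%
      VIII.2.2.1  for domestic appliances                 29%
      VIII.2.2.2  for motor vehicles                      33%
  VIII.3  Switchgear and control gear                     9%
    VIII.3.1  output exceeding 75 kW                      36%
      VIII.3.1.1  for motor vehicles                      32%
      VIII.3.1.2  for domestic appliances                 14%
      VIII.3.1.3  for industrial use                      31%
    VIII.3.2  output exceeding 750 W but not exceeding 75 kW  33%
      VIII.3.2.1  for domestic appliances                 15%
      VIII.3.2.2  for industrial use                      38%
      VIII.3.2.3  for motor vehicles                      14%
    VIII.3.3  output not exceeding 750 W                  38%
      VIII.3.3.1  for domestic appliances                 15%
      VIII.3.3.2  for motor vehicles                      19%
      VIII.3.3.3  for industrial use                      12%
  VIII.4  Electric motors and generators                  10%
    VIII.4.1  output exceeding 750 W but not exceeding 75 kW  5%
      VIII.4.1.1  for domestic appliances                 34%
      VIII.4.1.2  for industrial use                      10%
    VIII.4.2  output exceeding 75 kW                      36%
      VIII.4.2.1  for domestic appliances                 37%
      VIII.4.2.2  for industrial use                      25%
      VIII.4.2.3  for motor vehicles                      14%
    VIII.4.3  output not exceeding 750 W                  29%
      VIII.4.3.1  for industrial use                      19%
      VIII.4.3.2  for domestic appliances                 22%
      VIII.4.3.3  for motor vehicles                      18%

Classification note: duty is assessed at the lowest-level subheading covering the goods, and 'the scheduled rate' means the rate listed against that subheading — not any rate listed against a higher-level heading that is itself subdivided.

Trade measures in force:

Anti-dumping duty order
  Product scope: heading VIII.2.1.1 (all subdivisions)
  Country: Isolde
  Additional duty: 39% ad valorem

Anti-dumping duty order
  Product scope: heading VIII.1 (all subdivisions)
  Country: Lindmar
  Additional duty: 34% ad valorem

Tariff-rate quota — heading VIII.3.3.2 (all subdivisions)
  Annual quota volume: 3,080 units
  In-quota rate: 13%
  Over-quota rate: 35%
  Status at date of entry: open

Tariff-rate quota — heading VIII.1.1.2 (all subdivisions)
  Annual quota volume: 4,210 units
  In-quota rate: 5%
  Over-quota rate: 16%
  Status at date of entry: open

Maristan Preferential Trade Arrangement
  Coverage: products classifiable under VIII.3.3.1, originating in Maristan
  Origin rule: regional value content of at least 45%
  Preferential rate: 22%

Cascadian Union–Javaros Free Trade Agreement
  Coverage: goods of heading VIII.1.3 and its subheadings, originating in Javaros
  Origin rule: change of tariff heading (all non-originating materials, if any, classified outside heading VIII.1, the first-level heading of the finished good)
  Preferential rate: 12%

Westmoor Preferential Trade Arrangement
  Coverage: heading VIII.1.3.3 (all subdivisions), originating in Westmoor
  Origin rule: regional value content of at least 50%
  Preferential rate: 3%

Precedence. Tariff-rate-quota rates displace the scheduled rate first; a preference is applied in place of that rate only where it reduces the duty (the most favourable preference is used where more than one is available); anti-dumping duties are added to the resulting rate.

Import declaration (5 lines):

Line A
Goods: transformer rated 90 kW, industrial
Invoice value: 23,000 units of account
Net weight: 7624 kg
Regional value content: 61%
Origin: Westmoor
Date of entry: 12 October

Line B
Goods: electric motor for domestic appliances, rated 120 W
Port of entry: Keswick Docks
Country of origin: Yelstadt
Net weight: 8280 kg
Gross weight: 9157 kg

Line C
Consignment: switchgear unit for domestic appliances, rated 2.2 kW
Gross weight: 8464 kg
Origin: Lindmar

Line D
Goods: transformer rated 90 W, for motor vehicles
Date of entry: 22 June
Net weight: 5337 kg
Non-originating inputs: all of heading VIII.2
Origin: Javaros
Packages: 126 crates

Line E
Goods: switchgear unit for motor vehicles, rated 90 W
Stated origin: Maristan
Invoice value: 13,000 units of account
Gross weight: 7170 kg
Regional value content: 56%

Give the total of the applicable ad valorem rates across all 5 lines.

91%

Line A: transformer → VIII.1; rated 90 kW → VIII.1.2; industrial → VIII.1.2.1. Scheduled 31%. Westmoor agreement on VIII.1.3.3: VIII.1.2.1 not covered. → 31%.
Line B: electric motor → VIII.4; rated 120 W → VIII.4.3; for domestic appliances → VIII.4.3.2. Scheduled 22%. No special measure applies. → 22%.
Line C: switchgear unit → VIII.3; rated 2.2 kW → VIII.3.2; for domestic appliances → VIII.3.2.1. Scheduled 15%. No special measure applies. → 15%.
Line D: transformer → VIII.1; rated 90 W → VIII.1.3; for motor vehicles → VIII.1.3.1. Scheduled 10%. Javaros agreement on VIII.1.3: CTH met → 12% available; preference 12% not lower than 10% → no reduction. → 10%.
Line E: switchgear unit → VIII.3; rated 90 W → VIII.3.3; for motor vehicles → VIII.3.3.2. Scheduled 19%. quota on VIII.3.3.2 open → in-quota 13%; Maristan agreement on VIII.3.3.1: VIII.3.3.2 not covered. → 13%.
Sum: 31% + 22% + 15% + 10% + 13% = 91%.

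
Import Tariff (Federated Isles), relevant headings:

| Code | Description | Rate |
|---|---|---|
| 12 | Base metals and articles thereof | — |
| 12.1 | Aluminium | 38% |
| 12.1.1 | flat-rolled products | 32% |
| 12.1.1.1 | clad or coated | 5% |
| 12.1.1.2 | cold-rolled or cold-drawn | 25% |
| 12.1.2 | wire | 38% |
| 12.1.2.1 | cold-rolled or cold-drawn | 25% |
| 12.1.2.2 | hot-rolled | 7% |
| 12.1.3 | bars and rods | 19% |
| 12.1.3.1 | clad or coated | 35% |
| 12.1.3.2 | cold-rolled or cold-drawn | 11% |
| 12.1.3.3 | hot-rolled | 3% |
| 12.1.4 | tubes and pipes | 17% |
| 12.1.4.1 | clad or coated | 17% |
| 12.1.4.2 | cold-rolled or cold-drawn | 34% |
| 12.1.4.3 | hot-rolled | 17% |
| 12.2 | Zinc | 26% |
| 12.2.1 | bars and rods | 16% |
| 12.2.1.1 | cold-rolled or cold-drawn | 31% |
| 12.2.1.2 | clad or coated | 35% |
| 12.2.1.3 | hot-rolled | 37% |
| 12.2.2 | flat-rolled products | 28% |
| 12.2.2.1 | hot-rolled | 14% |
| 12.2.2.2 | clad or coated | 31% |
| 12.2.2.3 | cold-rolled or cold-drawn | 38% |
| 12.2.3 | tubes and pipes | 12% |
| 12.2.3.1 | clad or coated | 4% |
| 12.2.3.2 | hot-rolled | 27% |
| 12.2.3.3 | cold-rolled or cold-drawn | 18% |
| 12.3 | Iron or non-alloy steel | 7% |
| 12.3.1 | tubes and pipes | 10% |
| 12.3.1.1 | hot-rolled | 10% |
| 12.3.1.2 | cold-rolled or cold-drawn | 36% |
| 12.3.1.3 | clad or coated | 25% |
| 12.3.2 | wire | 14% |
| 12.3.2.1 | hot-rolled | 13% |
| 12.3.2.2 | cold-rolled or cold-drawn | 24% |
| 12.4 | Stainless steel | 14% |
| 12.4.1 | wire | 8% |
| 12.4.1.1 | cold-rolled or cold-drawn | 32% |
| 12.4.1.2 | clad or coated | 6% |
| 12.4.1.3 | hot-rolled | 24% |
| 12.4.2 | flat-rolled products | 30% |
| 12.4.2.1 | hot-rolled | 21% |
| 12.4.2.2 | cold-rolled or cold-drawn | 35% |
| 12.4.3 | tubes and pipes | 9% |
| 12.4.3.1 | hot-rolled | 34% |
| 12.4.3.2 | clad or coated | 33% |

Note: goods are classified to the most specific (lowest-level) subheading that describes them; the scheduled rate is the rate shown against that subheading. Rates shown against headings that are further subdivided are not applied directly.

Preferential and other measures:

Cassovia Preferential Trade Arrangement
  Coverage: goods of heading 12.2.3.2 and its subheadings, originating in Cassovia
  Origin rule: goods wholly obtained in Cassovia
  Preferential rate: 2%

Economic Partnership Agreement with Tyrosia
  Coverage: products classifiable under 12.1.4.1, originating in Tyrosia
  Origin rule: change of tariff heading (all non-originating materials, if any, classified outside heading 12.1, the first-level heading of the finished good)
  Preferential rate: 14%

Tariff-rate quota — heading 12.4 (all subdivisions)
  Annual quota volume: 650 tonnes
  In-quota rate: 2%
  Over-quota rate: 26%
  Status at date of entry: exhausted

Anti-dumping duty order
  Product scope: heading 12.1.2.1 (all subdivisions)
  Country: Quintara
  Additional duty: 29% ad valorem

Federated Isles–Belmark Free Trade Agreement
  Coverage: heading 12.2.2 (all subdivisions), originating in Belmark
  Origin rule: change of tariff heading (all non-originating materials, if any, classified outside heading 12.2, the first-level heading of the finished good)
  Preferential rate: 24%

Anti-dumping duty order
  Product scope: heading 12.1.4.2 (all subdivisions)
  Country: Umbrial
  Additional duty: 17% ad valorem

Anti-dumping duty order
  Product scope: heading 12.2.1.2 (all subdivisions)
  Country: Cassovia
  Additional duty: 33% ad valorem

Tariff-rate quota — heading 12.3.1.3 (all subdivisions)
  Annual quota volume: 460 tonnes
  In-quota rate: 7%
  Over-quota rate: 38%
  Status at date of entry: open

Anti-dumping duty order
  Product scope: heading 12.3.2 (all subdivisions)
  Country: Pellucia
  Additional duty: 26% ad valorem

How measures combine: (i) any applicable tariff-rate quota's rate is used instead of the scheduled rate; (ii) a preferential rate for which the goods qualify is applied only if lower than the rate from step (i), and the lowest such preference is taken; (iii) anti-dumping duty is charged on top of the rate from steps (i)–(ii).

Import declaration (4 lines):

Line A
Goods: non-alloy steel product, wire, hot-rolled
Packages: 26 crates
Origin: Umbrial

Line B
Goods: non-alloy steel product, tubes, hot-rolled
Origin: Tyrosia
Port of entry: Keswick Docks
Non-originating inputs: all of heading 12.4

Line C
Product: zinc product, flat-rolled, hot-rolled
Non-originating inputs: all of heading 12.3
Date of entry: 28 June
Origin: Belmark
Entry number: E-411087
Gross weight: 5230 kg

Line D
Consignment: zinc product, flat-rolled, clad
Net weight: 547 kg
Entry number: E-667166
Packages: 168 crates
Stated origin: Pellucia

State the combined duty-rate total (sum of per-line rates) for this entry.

Line A: non-alloy steel → 12.3; wire → 12.3.2; hot-rolled → 12.3.2.1. Scheduled 13%. No special measure applies. → 13%.
Line B: non-alloy steel → 12.3; tubes → 12.3.1; hot-rolled → 12.3.1.1. Scheduled 10%. Tyrosia agreement on 12.1.4.1: 12.3.1.1 not covered. → 10%.
Line C: zinc → 12.2; flat-rolled → 12.2.2; hot-rolled → 12.2.2.1. Scheduled 14%. Belmark agreement on 12.2.2: CTH met → 24% available; preference 24% not lower than 14% → no reduction. → 14%.
Line D: zinc → 12.2; flat-rolled → 12.2.2; clad → 12.2.2.2. Scheduled 31%. No special measure applies. → 31%.
Sum: 13% + 10% + 14% + 31% = 68%.

68%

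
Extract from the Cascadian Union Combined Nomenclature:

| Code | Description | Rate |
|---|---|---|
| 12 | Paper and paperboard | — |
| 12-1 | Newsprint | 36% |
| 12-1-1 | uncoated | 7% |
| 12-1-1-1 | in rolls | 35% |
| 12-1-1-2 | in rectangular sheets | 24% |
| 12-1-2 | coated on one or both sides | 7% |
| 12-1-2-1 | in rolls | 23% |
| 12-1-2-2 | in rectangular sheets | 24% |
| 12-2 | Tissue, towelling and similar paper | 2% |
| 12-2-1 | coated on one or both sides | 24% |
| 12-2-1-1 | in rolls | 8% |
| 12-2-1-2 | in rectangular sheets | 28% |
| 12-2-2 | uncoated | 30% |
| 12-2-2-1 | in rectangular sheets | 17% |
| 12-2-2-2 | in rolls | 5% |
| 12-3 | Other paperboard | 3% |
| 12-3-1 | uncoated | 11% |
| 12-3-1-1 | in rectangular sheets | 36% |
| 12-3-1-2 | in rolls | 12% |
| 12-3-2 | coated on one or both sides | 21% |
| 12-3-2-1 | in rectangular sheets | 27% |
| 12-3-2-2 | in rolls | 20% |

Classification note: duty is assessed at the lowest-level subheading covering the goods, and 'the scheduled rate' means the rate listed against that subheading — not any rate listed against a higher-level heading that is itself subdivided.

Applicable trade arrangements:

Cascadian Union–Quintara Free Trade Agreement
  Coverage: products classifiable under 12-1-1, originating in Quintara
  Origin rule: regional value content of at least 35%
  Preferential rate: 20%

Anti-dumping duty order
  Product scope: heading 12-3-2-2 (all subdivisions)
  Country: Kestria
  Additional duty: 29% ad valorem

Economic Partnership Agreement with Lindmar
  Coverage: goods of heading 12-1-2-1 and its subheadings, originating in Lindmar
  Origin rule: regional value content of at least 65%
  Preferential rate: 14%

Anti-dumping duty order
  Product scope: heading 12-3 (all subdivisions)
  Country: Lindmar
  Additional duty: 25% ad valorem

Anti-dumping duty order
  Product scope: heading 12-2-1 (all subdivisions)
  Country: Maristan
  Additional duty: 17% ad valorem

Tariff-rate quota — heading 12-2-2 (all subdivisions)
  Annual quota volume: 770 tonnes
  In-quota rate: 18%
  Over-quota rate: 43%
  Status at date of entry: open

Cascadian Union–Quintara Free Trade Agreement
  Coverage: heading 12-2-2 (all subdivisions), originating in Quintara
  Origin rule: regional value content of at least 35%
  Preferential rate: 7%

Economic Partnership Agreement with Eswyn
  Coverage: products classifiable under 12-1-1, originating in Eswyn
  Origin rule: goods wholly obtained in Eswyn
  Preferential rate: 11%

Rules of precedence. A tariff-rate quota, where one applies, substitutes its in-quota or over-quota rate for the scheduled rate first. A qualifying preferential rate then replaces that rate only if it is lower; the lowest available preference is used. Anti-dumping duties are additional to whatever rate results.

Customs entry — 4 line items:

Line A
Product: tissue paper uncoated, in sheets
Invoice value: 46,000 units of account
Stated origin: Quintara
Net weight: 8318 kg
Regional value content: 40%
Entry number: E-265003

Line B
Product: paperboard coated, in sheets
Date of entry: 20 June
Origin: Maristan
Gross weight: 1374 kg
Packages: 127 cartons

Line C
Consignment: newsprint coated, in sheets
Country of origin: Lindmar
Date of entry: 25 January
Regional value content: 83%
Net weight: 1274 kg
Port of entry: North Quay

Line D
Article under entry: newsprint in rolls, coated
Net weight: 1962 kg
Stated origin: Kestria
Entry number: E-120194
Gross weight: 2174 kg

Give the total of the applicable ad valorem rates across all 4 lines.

81%

Line A: tissue paper → 12-2; uncoated → 12-2-2; in sheets → 12-2-2-1. Scheduled 17%. quota on 12-2-2 open → in-quota 18%; Quintara agreement on 12-1-1: 12-2-2-1 not covered; Quintara agreement on 12-2-2: RVC ≥ 35% → 7% available; preferential 7%. → 7%.
Line B: paperboard → 12-3; coated → 12-3-2; in sheets → 12-3-2-1. Scheduled 27%. No special measure applies. → 27%.
Line C: newsprint → 12-1; coated → 12-1-2; in sheets → 12-1-2-2. Scheduled 24%. Lindmar agreement on 12-1-2-1: 12-1-2-2 not covered. → 24%.
Line D: newsprint → 12-1; coated → 12-1-2; in rolls → 12-1-2-1. Scheduled 23%. No special measure applies. → 23%.
Sum: 7% + 27% + 24% + 23% = 81%.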